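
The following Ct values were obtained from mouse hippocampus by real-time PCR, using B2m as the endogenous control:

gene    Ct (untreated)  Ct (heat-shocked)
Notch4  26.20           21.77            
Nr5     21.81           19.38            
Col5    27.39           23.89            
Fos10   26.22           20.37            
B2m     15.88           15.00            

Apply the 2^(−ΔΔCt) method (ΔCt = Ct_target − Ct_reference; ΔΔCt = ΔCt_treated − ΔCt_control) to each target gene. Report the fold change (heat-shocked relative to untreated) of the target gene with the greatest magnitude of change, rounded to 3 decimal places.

31.341

Notch4: ΔΔCt = (21.77−15.00) − (26.20−15.88) = 6.77 − 10.32 = -3.55; fold change = 2^3.55 = 11.713
Nr5: ΔΔCt = (19.38−15.00) − (21.81−15.88) = 4.38 − 5.93 = -1.55; fold change = 2^1.55 = 2.928
Col5: ΔΔCt = (23.89−15.00) − (27.39−15.88) = 8.89 − 11.51 = -2.62; fold change = 2^2.62 = 6.148
Fos10: ΔΔCt = (20.37−15.00) − (26.22−15.88) = 5.37 − 10.34 = -4.97; fold change = 2^4.97 = 31.341
Fos10 has the largest |ΔΔCt| = 4.97.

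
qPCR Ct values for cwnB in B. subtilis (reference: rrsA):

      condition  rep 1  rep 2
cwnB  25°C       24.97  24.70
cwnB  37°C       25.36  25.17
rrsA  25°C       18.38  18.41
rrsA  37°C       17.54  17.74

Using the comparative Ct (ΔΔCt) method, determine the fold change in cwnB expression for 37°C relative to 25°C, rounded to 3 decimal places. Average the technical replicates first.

Mean Ct: cwnB 25°C 24.835; cwnB 37°C 25.265; rrsA 25°C 18.395; rrsA 37°C 17.640
ΔCt(25°C) = 24.835 − 18.395 = 6.440
ΔCt(37°C) = 25.265 − 17.640 = 7.625
ΔΔCt = 7.625 − 6.440 = 1.185
Fold change = 2^(−1.185) = 0.4398

0.440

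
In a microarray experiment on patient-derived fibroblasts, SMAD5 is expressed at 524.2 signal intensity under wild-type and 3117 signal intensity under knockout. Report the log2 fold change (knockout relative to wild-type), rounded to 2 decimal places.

2.57

Fold change = 3117 / 524.2 = 5.9462
log2(5.9462) = 2.572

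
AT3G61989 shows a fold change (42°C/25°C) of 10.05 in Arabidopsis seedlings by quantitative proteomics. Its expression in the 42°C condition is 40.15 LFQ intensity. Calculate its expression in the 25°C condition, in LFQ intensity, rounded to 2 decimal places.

4.00

25°C expression = 40.15 / 10.05 = 4.00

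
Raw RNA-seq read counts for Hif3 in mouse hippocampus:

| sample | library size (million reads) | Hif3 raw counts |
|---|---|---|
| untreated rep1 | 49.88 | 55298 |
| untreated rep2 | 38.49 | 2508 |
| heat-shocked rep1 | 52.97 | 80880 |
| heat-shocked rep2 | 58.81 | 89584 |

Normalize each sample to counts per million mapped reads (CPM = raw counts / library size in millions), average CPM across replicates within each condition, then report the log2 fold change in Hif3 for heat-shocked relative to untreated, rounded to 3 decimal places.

1.378

CPM(untreated rep1) = 55298 / 49.88 = 1108.6207
CPM(untreated rep2) = 2508 / 38.49 = 65.1598
CPM(heat-shocked rep1) = 80880 / 52.97 = 1526.9020
CPM(heat-shocked rep2) = 89584 / 58.81 = 1523.2784
mean CPM(untreated) = 586.8902; mean CPM(heat-shocked) = 1525.0902
Fold change = 1525.0902 / 586.8902 = 2.59860
log2(2.59860) = 1.3777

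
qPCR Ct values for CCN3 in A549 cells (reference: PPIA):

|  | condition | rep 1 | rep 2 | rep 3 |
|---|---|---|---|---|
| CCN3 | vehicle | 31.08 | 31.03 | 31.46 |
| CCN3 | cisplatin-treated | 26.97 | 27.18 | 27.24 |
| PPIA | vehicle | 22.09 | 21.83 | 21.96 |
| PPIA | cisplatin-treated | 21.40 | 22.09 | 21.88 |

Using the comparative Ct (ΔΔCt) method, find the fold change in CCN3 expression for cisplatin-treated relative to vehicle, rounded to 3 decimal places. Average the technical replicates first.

Mean Ct: CCN3 vehicle 31.190; CCN3 cisplatin-treated 27.130; PPIA vehicle 21.960; PPIA cisplatin-treated 21.790
ΔCt(vehicle) = 31.190 − 21.960 = 9.230
ΔCt(cisplatin-treated) = 27.130 − 21.790 = 5.340
ΔΔCt = 5.340 − 9.230 = -3.890
Fold change = 2^(−(-3.890)) = 2^3.890 = 14.8254

14.825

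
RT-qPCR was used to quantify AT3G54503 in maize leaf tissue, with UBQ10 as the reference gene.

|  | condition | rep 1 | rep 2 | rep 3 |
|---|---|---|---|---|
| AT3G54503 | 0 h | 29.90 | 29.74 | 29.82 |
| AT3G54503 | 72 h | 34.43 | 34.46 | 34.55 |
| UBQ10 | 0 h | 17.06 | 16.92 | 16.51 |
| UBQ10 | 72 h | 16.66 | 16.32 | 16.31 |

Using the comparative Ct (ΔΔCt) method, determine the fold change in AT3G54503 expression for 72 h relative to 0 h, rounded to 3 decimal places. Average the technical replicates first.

Mean Ct: AT3G54503 0 h 29.820; AT3G54503 72 h 34.480; UBQ10 0 h 16.830; UBQ10 72 h 16.430
ΔCt(0 h) = 29.820 − 16.830 = 12.990
ΔCt(72 h) = 34.480 − 16.430 = 18.050
ΔΔCt = 18.050 − 12.990 = 5.060
Fold change = 2^(−5.060) = 0.0300

0.030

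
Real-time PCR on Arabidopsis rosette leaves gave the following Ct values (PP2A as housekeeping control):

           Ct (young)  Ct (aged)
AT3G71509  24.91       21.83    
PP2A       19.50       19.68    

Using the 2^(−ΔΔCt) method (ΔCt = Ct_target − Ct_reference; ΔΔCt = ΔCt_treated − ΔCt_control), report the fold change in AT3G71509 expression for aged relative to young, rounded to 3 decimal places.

ΔCt(young) = 24.910 − 19.500 = 5.410
ΔCt(aged) = 21.830 − 19.680 = 2.150
ΔΔCt = 2.150 − 5.410 = -3.260
Fold change = 2^(−(-3.260)) = 2^3.260 = 9.5798

9.580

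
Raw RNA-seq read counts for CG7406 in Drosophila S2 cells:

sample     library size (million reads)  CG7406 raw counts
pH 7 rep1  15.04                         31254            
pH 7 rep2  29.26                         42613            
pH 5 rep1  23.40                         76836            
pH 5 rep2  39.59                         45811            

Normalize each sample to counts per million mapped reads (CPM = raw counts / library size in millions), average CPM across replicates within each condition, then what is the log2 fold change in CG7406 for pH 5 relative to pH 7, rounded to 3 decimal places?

CPM(pH 7 rep1) = 31254 / 15.04 = 2078.0585
CPM(pH 7 rep2) = 42613 / 29.26 = 1456.3568
CPM(pH 5 rep1) = 76836 / 23.40 = 3283.5897
CPM(pH 5 rep2) = 45811 / 39.59 = 1157.1356
mean CPM(pH 7) = 1767.2077; mean CPM(pH 5) = 2220.3627
Fold change = 2220.3627 / 1767.2077 = 1.25642
log2(1.25642) = 0.3293

0.329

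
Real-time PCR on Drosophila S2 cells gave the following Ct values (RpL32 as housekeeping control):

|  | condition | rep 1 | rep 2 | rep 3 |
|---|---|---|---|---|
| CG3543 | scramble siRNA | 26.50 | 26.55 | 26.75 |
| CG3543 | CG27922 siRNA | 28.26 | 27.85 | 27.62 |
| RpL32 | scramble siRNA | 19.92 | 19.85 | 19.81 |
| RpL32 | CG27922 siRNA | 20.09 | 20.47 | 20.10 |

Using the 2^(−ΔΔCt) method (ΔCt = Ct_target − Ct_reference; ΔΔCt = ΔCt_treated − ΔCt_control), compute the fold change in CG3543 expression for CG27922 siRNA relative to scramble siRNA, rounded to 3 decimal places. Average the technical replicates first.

0.518

Mean Ct: CG3543 scramble siRNA 26.600; CG3543 CG27922 siRNA 27.910; RpL32 scramble siRNA 19.860; RpL32 CG27922 siRNA 20.220
ΔCt(scramble siRNA) = 26.600 − 19.860 = 6.740
ΔCt(CG27922 siRNA) = 27.910 − 20.220 = 7.690
ΔΔCt = 7.690 − 6.740 = 0.950
Fold change = 2^(−0.950) = 0.5176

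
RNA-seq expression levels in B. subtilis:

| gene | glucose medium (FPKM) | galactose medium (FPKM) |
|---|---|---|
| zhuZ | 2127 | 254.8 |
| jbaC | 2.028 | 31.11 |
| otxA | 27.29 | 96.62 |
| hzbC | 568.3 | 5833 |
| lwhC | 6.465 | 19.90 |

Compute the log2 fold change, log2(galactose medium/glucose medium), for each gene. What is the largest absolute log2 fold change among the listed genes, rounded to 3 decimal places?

log2(254.8/2127) = -3.061  (zhuZ)
log2(31.11/2.028) = 3.939  (jbaC)
log2(96.62/27.29) = 1.824  (otxA)
log2(5833/568.3) = 3.360  (hzbC)
log2(19.90/6.465) = 1.622  (lwhC)
The largest magnitude belongs to jbaC.

3.939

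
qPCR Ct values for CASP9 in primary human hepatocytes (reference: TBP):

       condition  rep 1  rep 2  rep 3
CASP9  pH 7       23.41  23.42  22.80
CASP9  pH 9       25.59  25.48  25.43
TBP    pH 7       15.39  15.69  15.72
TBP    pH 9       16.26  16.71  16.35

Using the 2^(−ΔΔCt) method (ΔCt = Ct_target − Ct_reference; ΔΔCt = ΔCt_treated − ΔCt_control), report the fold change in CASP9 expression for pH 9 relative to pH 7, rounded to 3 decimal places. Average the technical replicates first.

0.366

Mean Ct: CASP9 pH 7 23.210; CASP9 pH 9 25.500; TBP pH 7 15.600; TBP pH 9 16.440
ΔCt(pH 7) = 23.210 − 15.600 = 7.610
ΔCt(pH 9) = 25.500 − 16.440 = 9.060
ΔΔCt = 9.060 − 7.610 = 1.450
Fold change = 2^(−1.450) = 0.3660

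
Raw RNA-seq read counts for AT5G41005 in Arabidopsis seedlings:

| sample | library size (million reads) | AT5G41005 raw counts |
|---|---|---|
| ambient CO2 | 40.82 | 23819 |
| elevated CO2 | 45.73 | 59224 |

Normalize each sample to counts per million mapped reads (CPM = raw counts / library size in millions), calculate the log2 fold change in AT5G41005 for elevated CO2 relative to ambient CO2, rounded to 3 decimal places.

1.150

CPM(ambient CO2) = 23819 / 40.82 = 583.5130
CPM(elevated CO2) = 59224 / 45.73 = 1295.0798
Fold change = 1295.0798 / 583.5130 = 2.21945
log2(2.21945) = 1.1502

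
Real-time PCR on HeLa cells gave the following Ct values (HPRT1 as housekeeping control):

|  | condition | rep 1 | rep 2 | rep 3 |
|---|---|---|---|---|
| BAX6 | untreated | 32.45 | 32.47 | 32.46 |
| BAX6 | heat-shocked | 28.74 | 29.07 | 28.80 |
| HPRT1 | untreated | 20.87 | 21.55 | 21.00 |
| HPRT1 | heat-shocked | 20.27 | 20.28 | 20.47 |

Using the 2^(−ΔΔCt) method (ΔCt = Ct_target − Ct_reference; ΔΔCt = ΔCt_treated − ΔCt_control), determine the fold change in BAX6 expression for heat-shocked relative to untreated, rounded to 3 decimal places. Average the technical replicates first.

6.916

Mean Ct: BAX6 untreated 32.460; BAX6 heat-shocked 28.870; HPRT1 untreated 21.140; HPRT1 heat-shocked 20.340
ΔCt(untreated) = 32.460 − 21.140 = 11.320
ΔCt(heat-shocked) = 28.870 − 20.340 = 8.530
ΔΔCt = 8.530 − 11.320 = -2.790
Fold change = 2^(−(-2.790)) = 2^2.790 = 6.9163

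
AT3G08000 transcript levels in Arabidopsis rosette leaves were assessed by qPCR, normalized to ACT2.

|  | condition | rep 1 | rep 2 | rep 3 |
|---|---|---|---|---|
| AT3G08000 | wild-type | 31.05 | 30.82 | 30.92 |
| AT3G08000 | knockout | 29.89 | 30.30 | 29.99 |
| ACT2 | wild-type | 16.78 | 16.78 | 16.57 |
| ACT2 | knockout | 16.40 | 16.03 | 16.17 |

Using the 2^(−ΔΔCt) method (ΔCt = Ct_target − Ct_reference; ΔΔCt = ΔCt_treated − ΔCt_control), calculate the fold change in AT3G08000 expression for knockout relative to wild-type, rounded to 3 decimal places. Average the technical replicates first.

Mean Ct: AT3G08000 wild-type 30.930; AT3G08000 knockout 30.060; ACT2 wild-type 16.710; ACT2 knockout 16.200
ΔCt(wild-type) = 30.930 − 16.710 = 14.220
ΔCt(knockout) = 30.060 − 16.200 = 13.860
ΔΔCt = 13.860 − 14.220 = -0.360
Fold change = 2^(−(-0.360)) = 2^0.360 = 1.2834

1.283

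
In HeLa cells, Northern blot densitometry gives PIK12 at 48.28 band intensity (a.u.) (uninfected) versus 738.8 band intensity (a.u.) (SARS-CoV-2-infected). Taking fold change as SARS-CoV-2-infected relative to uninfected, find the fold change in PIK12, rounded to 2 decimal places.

Fold change = 738.8 / 48.28 = 15.302
PIK12 is upregulated.

15.30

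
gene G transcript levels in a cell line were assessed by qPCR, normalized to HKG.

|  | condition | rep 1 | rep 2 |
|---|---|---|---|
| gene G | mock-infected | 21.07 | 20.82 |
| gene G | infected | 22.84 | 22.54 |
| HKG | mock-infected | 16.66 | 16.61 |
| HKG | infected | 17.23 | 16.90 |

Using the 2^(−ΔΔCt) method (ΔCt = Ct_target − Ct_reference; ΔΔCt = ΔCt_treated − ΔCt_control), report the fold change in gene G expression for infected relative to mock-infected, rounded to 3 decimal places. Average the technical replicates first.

Mean Ct: gene G mock-infected 20.945; gene G infected 22.690; HKG mock-infected 16.635; HKG infected 17.065
ΔCt(mock-infected) = 20.945 − 16.635 = 4.310
ΔCt(infected) = 22.690 − 17.065 = 5.625
ΔΔCt = 5.625 − 4.310 = 1.315
Fold change = 2^(−1.315) = 0.4019

0.402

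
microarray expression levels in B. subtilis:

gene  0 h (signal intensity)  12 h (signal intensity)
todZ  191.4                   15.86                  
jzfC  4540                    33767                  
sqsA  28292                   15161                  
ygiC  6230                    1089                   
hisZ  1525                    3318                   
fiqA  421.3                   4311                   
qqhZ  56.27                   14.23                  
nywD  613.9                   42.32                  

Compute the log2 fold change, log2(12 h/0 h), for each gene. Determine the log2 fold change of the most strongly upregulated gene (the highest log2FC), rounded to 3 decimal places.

log2(15.86/191.4) = -3.593  (todZ)
log2(33767/4540) = 2.895  (jzfC)
log2(15161/28292) = -0.900  (sqsA)
log2(1089/6230) = -2.516  (ygiC)
log2(3318/1525) = 1.122  (hisZ)
log2(4311/421.3) = 3.355  (fiqA)
log2(14.23/56.27) = -1.983  (qqhZ)
log2(42.32/613.9) = -3.859  (nywD)
fiqA is most strongly upregulated.

3.355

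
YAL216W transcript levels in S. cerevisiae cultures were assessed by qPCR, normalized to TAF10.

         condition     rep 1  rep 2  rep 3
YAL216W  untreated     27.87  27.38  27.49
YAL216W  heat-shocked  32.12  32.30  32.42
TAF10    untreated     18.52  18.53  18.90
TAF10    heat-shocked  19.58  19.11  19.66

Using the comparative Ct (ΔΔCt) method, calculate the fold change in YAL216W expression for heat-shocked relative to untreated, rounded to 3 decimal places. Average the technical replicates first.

Mean Ct: YAL216W untreated 27.580; YAL216W heat-shocked 32.280; TAF10 untreated 18.650; TAF10 heat-shocked 19.450
ΔCt(untreated) = 27.580 − 18.650 = 8.930
ΔCt(heat-shocked) = 32.280 − 19.450 = 12.830
ΔΔCt = 12.830 − 8.930 = 3.900
Fold change = 2^(−3.900) = 0.0670

0.067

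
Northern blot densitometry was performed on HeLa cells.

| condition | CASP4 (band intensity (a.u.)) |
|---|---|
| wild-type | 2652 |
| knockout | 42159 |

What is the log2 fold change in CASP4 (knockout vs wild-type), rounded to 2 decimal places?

3.99

Fold change = 42159 / 2652 = 15.8971
log2(15.8971) = 3.991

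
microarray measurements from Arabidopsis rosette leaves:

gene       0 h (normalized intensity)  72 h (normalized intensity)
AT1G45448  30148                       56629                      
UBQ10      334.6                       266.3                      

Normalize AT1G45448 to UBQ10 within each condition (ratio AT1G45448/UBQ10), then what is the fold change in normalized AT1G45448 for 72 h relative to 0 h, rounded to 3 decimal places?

AT1G45448/UBQ10 (0 h) = 30148 / 334.6 = 90.102
AT1G45448/UBQ10 (72 h) = 56629 / 266.3 = 212.65
Fold change = 212.65 / 90.102 = 2.3601

2.360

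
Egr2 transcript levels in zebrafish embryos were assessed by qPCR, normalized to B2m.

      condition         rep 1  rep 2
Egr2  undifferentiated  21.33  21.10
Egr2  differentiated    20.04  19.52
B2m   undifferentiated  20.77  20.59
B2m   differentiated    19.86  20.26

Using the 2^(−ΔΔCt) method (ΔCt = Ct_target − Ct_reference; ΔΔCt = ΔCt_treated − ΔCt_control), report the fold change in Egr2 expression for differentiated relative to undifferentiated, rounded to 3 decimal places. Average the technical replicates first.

Mean Ct: Egr2 undifferentiated 21.215; Egr2 differentiated 19.780; B2m undifferentiated 20.680; B2m differentiated 20.060
ΔCt(undifferentiated) = 21.215 − 20.680 = 0.535
ΔCt(differentiated) = 19.780 − 20.060 = -0.280
ΔΔCt = -0.280 − 0.535 = -0.815
Fold change = 2^(−(-0.815)) = 2^0.815 = 1.7593

1.759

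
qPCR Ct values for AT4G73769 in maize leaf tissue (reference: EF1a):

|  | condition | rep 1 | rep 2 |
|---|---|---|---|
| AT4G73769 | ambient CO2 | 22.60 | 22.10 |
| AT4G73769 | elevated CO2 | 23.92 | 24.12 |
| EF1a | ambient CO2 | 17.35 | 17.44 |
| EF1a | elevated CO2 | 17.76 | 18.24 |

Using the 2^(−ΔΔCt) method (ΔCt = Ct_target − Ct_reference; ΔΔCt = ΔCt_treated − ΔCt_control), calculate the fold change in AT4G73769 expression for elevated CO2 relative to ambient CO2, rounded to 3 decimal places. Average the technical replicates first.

Mean Ct: AT4G73769 ambient CO2 22.350; AT4G73769 elevated CO2 24.020; EF1a ambient CO2 17.395; EF1a elevated CO2 18.000
ΔCt(ambient CO2) = 22.350 − 17.395 = 4.955
ΔCt(elevated CO2) = 24.020 − 18.000 = 6.020
ΔΔCt = 6.020 − 4.955 = 1.065
Fold change = 2^(−1.065) = 0.4780

0.478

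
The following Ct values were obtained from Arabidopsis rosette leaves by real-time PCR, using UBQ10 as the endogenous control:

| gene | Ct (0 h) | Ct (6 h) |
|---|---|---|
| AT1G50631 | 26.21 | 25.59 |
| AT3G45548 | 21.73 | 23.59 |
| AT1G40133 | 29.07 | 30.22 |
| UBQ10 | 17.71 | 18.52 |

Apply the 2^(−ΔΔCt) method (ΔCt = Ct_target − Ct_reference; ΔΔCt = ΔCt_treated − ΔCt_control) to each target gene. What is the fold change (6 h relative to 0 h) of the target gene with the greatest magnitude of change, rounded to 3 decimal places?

AT1G50631: ΔΔCt = (25.59−18.52) − (26.21−17.71) = 7.07 − 8.50 = -1.43; fold change = 2^1.43 = 2.694
AT3G45548: ΔΔCt = (23.59−18.52) − (21.73−17.71) = 5.07 − 4.02 = 1.05; fold change = 2^-1.05 = 0.483
AT1G40133: ΔΔCt = (30.22−18.52) − (29.07−17.71) = 11.70 − 11.36 = 0.34; fold change = 2^-0.34 = 0.790
AT1G50631 has the largest |ΔΔCt| = 1.43.

2.694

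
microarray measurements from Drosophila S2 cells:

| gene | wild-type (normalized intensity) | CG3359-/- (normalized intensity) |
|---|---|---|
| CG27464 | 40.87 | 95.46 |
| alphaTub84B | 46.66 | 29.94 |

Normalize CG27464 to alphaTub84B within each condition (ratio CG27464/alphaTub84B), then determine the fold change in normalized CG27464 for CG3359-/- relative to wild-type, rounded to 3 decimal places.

3.640

CG27464/alphaTub84B (wild-type) = 40.87 / 46.66 = 0.87591
CG27464/alphaTub84B (CG3359-/-) = 95.46 / 29.94 = 3.1884
Fold change = 3.1884 / 0.87591 = 3.6401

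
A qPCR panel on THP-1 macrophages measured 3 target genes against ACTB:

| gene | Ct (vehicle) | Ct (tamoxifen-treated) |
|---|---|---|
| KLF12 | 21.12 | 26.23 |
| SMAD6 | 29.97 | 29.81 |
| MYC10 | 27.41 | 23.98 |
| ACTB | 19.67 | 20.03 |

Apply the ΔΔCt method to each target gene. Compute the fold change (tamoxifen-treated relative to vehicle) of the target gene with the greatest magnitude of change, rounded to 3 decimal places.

0.037

KLF12: ΔΔCt = (26.23−20.03) − (21.12−19.67) = 6.20 − 1.45 = 4.75; fold change = 2^-4.75 = 0.037
SMAD6: ΔΔCt = (29.81−20.03) − (29.97−19.67) = 9.78 − 10.30 = -0.52; fold change = 2^0.52 = 1.434
MYC10: ΔΔCt = (23.98−20.03) − (27.41−19.67) = 3.95 − 7.74 = -3.79; fold change = 2^3.79 = 13.833
KLF12 has the largest |ΔΔCt| = 4.75.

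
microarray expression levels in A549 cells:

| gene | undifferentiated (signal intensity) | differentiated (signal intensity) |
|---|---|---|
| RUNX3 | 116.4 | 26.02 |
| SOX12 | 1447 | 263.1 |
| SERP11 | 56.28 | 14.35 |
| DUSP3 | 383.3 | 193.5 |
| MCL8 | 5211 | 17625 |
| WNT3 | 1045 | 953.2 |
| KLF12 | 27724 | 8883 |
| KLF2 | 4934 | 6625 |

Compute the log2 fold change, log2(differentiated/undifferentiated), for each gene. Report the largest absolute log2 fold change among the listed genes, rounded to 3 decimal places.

log2(26.02/116.4) = -2.161  (RUNX3)
log2(263.1/1447) = -2.459  (SOX12)
log2(14.35/56.28) = -1.972  (SERP11)
log2(193.5/383.3) = -0.986  (DUSP3)
log2(17625/5211) = 1.758  (MCL8)
log2(953.2/1045) = -0.133  (WNT3)
log2(8883/27724) = -1.642  (KLF12)
log2(6625/4934) = 0.425  (KLF2)
The largest magnitude belongs to SOX12.

2.459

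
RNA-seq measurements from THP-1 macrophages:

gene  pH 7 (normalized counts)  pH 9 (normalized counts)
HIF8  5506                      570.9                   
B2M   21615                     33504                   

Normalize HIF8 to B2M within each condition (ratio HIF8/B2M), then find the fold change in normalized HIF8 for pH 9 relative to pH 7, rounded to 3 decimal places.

HIF8/B2M (pH 7) = 5506 / 21615 = 0.25473
HIF8/B2M (pH 9) = 570.9 / 33504 = 0.01704
Fold change = 0.01704 / 0.25473 = 0.0669

0.067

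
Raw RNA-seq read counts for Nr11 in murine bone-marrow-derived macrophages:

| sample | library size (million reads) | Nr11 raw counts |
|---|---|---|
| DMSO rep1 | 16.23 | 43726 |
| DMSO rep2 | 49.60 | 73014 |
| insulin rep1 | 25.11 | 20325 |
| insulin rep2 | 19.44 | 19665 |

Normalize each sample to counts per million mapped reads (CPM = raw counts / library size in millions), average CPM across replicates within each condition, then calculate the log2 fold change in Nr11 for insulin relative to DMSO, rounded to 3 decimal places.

-1.194

CPM(DMSO rep1) = 43726 / 16.23 = 2694.1466
CPM(DMSO rep2) = 73014 / 49.60 = 1472.0565
CPM(insulin rep1) = 20325 / 25.11 = 809.4385
CPM(insulin rep2) = 19665 / 19.44 = 1011.5741
mean CPM(DMSO) = 2083.1015; mean CPM(insulin) = 910.5063
Fold change = 910.5063 / 2083.1015 = 0.43709
log2(0.43709) = -1.1940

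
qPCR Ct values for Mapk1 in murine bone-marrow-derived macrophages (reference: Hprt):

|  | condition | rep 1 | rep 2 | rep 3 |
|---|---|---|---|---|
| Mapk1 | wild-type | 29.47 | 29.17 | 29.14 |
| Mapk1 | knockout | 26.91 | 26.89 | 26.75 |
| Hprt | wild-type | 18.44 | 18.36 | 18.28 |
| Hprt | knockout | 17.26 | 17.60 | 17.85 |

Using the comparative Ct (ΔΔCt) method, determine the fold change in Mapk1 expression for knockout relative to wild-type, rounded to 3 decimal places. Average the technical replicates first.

3.074

Mean Ct: Mapk1 wild-type 29.260; Mapk1 knockout 26.850; Hprt wild-type 18.360; Hprt knockout 17.570
ΔCt(wild-type) = 29.260 − 18.360 = 10.900
ΔCt(knockout) = 26.850 − 17.570 = 9.280
ΔΔCt = 9.280 − 10.900 = -1.620
Fold change = 2^(−(-1.620)) = 2^1.620 = 3.0738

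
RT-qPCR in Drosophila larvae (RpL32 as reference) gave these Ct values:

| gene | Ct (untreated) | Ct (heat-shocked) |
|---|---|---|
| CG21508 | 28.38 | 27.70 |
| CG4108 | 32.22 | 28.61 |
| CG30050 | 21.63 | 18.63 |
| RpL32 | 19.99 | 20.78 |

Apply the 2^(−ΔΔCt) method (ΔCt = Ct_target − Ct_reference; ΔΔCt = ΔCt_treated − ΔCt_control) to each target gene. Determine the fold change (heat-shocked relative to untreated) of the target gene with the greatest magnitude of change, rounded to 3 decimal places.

21.112

CG21508: ΔΔCt = (27.70−20.78) − (28.38−19.99) = 6.92 − 8.39 = -1.47; fold change = 2^1.47 = 2.770
CG4108: ΔΔCt = (28.61−20.78) − (32.22−19.99) = 7.83 − 12.23 = -4.40; fold change = 2^4.40 = 21.112
CG30050: ΔΔCt = (18.63−20.78) − (21.63−19.99) = -2.15 − 1.64 = -3.79; fold change = 2^3.79 = 13.833
CG4108 has the largest |ΔΔCt| = 4.40.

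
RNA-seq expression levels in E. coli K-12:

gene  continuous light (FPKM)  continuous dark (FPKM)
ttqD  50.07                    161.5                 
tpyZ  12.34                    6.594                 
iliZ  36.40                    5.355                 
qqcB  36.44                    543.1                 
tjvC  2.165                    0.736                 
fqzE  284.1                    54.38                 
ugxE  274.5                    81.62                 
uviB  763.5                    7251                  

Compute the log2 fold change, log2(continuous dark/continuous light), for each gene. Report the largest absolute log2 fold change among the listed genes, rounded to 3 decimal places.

log2(161.5/50.07) = 1.690  (ttqD)
log2(6.594/12.34) = -0.904  (tpyZ)
log2(5.355/36.40) = -2.765  (iliZ)
log2(543.1/36.44) = 3.898  (qqcB)
log2(0.736/2.165) = -1.557  (tjvC)
log2(54.38/284.1) = -2.385  (fqzE)
log2(81.62/274.5) = -1.750  (ugxE)
log2(7251/763.5) = 3.247  (uviB)
The largest magnitude belongs to qqcB.

3.898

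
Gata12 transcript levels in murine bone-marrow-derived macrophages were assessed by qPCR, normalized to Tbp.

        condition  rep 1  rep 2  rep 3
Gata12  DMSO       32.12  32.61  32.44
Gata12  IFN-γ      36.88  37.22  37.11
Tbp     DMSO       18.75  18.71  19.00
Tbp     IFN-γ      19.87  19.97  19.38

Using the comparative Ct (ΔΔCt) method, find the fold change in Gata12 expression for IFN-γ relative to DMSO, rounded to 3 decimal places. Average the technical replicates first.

Mean Ct: Gata12 DMSO 32.390; Gata12 IFN-γ 37.070; Tbp DMSO 18.820; Tbp IFN-γ 19.740
ΔCt(DMSO) = 32.390 − 18.820 = 13.570
ΔCt(IFN-γ) = 37.070 − 19.740 = 17.330
ΔΔCt = 17.330 − 13.570 = 3.760
Fold change = 2^(−3.760) = 0.0738

0.074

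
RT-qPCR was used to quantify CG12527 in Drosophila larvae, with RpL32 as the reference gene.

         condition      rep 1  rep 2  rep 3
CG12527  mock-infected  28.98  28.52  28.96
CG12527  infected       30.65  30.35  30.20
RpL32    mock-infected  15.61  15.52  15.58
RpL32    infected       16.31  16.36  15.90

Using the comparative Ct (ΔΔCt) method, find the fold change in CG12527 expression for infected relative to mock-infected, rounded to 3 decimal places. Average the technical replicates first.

0.514

Mean Ct: CG12527 mock-infected 28.820; CG12527 infected 30.400; RpL32 mock-infected 15.570; RpL32 infected 16.190
ΔCt(mock-infected) = 28.820 − 15.570 = 13.250
ΔCt(infected) = 30.400 − 16.190 = 14.210
ΔΔCt = 14.210 − 13.250 = 0.960
Fold change = 2^(−0.960) = 0.5141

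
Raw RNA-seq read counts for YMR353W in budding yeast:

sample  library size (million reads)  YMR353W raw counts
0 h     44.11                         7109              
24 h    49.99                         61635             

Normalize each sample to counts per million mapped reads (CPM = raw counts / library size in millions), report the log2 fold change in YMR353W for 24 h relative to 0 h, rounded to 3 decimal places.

CPM(0 h) = 7109 / 44.11 = 161.1653
CPM(24 h) = 61635 / 49.99 = 1232.9466
Fold change = 1232.9466 / 161.1653 = 7.65020
log2(7.65020) = 2.9355

2.935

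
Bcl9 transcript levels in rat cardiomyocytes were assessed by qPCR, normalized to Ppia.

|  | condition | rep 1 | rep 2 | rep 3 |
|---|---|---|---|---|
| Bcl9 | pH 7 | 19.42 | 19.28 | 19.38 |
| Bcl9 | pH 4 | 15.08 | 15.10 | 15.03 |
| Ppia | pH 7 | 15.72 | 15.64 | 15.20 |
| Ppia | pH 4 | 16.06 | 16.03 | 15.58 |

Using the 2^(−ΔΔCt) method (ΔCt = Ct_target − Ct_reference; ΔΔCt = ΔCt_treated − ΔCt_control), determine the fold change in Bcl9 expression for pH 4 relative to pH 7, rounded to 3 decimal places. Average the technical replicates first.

Mean Ct: Bcl9 pH 7 19.360; Bcl9 pH 4 15.070; Ppia pH 7 15.520; Ppia pH 4 15.890
ΔCt(pH 7) = 19.360 − 15.520 = 3.840
ΔCt(pH 4) = 15.070 − 15.890 = -0.820
ΔΔCt = -0.820 − 3.840 = -4.660
Fold change = 2^(−(-4.660)) = 2^4.660 = 25.2813

25.281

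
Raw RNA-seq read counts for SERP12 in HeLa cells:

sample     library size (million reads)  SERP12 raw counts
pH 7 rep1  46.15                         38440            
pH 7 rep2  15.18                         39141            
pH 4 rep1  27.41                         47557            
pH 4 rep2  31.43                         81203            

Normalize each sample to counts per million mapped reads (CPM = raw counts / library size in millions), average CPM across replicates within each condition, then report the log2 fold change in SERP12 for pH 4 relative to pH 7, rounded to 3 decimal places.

0.340

CPM(pH 7 rep1) = 38440 / 46.15 = 832.9361
CPM(pH 7 rep2) = 39141 / 15.18 = 2578.4585
CPM(pH 4 rep1) = 47557 / 27.41 = 1735.0237
CPM(pH 4 rep2) = 81203 / 31.43 = 2583.6144
mean CPM(pH 7) = 1705.6973; mean CPM(pH 4) = 2159.3190
Fold change = 2159.3190 / 1705.6973 = 1.26595
log2(1.26595) = 0.3402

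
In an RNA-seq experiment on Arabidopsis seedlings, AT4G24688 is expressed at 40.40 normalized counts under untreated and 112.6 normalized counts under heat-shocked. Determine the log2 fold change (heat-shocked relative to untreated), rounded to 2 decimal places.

1.48

Fold change = 112.6 / 40.40 = 2.7871
log2(2.7871) = 1.479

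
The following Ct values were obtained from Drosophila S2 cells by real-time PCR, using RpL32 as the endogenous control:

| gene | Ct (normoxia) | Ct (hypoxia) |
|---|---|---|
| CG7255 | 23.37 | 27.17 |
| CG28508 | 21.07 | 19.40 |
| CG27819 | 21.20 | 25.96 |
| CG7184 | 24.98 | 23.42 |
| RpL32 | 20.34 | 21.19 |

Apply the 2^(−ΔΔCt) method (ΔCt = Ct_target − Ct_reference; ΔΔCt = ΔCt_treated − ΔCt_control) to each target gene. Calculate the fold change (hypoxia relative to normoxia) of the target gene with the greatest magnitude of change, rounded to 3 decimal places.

CG7255: ΔΔCt = (27.17−21.19) − (23.37−20.34) = 5.98 − 3.03 = 2.95; fold change = 2^-2.95 = 0.129
CG28508: ΔΔCt = (19.40−21.19) − (21.07−20.34) = -1.79 − 0.73 = -2.52; fold change = 2^2.52 = 5.736
CG27819: ΔΔCt = (25.96−21.19) − (21.20−20.34) = 4.77 − 0.86 = 3.91; fold change = 2^-3.91 = 0.067
CG7184: ΔΔCt = (23.42−21.19) − (24.98−20.34) = 2.23 − 4.64 = -2.41; fold change = 2^2.41 = 5.315
CG27819 has the largest |ΔΔCt| = 3.91.

0.067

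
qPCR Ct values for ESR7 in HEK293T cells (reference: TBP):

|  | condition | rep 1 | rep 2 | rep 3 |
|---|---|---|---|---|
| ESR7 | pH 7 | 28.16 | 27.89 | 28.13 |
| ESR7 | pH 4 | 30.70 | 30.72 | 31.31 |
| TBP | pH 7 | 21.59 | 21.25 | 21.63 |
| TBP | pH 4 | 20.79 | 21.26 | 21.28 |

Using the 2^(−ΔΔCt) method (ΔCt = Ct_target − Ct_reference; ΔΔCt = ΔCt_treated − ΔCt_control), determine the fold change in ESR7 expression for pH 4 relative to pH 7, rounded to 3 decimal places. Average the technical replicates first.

Mean Ct: ESR7 pH 7 28.060; ESR7 pH 4 30.910; TBP pH 7 21.490; TBP pH 4 21.110
ΔCt(pH 7) = 28.060 − 21.490 = 6.570
ΔCt(pH 4) = 30.910 − 21.110 = 9.800
ΔΔCt = 9.800 − 6.570 = 3.230
Fold change = 2^(−3.230) = 0.1066

0.107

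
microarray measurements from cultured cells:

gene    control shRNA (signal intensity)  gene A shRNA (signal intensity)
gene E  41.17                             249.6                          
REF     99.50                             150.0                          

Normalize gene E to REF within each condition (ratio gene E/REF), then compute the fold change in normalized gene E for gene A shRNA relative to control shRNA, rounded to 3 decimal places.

gene E/REF (control shRNA) = 41.17 / 99.50 = 0.41377
gene E/REF (gene A shRNA) = 249.6 / 150.0 = 1.664
Fold change = 1.664 / 0.41377 = 4.0216

4.022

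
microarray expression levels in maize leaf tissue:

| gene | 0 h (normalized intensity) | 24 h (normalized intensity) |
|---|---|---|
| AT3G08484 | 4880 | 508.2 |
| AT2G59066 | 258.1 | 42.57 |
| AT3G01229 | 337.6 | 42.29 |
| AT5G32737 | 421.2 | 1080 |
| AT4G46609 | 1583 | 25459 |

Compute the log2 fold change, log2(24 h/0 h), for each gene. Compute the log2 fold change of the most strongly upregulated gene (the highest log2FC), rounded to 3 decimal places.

4.007

log2(508.2/4880) = -3.263  (AT3G08484)
log2(42.57/258.1) = -2.600  (AT2G59066)
log2(42.29/337.6) = -2.997  (AT3G01229)
log2(1080/421.2) = 1.358  (AT5G32737)
log2(25459/1583) = 4.007  (AT4G46609)
AT4G46609 is most strongly upregulated.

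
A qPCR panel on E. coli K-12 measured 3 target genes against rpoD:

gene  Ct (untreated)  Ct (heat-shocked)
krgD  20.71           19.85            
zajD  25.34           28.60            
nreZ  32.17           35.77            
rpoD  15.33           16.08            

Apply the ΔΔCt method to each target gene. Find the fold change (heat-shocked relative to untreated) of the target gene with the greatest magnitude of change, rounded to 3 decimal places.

krgD: ΔΔCt = (19.85−16.08) − (20.71−15.33) = 3.77 − 5.38 = -1.61; fold change = 2^1.61 = 3.053
zajD: ΔΔCt = (28.60−16.08) − (25.34−15.33) = 12.52 − 10.01 = 2.51; fold change = 2^-2.51 = 0.176
nreZ: ΔΔCt = (35.77−16.08) − (32.17−15.33) = 19.69 − 16.84 = 2.85; fold change = 2^-2.85 = 0.139
nreZ has the largest |ΔΔCt| = 2.85.

0.139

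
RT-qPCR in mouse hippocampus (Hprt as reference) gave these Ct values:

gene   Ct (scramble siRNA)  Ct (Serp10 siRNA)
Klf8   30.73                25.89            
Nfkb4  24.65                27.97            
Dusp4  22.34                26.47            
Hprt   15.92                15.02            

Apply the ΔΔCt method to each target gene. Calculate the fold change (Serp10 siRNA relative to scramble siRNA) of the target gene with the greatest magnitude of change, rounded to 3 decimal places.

0.031

Klf8: ΔΔCt = (25.89−15.02) − (30.73−15.92) = 10.87 − 14.81 = -3.94; fold change = 2^3.94 = 15.348
Nfkb4: ΔΔCt = (27.97−15.02) − (24.65−15.92) = 12.95 − 8.73 = 4.22; fold change = 2^-4.22 = 0.054
Dusp4: ΔΔCt = (26.47−15.02) − (22.34−15.92) = 11.45 − 6.42 = 5.03; fold change = 2^-5.03 = 0.031
Dusp4 has the largest |ΔΔCt| = 5.03.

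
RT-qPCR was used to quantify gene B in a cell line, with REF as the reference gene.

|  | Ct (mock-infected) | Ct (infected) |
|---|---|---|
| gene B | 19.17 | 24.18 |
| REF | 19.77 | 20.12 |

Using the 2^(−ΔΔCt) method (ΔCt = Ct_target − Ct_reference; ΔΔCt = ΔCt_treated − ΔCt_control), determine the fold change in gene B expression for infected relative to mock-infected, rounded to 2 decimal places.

0.04

ΔCt(mock-infected) = 19.170 − 19.770 = -0.600
ΔCt(infected) = 24.180 − 20.120 = 4.060
ΔΔCt = 4.060 − (-0.600) = 4.660
Fold change = 2^(−4.660) = 0.040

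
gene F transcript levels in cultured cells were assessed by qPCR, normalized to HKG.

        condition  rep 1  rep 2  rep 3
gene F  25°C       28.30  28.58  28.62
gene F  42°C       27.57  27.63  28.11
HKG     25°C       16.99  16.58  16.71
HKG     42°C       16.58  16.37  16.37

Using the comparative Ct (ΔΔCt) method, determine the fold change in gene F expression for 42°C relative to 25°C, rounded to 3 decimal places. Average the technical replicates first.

Mean Ct: gene F 25°C 28.500; gene F 42°C 27.770; HKG 25°C 16.760; HKG 42°C 16.440
ΔCt(25°C) = 28.500 − 16.760 = 11.740
ΔCt(42°C) = 27.770 − 16.440 = 11.330
ΔΔCt = 11.330 − 11.740 = -0.410
Fold change = 2^(−(-0.410)) = 2^0.410 = 1.3287

1.329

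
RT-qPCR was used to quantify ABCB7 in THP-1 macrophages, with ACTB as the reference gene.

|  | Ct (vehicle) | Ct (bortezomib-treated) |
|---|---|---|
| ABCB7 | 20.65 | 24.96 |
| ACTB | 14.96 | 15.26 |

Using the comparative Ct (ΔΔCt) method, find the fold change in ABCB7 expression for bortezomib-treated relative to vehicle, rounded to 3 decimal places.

0.062

ΔCt(vehicle) = 20.650 − 14.960 = 5.690
ΔCt(bortezomib-treated) = 24.960 − 15.260 = 9.700
ΔΔCt = 9.700 − 5.690 = 4.010
Fold change = 2^(−4.010) = 0.0621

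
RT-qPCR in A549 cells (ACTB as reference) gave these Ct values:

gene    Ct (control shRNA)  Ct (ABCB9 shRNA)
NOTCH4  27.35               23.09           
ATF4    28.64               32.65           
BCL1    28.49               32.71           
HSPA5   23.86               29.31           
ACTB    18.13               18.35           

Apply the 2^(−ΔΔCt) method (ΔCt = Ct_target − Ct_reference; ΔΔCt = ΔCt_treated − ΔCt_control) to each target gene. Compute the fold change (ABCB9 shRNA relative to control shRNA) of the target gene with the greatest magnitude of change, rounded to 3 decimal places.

NOTCH4: ΔΔCt = (23.09−18.35) − (27.35−18.13) = 4.74 − 9.22 = -4.48; fold change = 2^4.48 = 22.316
ATF4: ΔΔCt = (32.65−18.35) − (28.64−18.13) = 14.30 − 10.51 = 3.79; fold change = 2^-3.79 = 0.072
BCL1: ΔΔCt = (32.71−18.35) − (28.49−18.13) = 14.36 − 10.36 = 4.00; fold change = 2^-4.00 = 0.062
HSPA5: ΔΔCt = (29.31−18.35) − (23.86−18.13) = 10.96 − 5.73 = 5.23; fold change = 2^-5.23 = 0.027
HSPA5 has the largest |ΔΔCt| = 5.23.

0.027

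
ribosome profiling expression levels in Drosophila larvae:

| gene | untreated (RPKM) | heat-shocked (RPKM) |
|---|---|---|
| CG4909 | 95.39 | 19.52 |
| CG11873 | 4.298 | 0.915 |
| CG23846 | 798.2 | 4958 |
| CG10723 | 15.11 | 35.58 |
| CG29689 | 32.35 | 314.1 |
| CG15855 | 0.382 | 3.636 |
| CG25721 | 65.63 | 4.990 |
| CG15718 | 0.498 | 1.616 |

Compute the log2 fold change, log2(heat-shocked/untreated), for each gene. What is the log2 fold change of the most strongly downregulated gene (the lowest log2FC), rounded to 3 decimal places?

log2(19.52/95.39) = -2.289  (CG4909)
log2(0.915/4.298) = -2.232  (CG11873)
log2(4958/798.2) = 2.635  (CG23846)
log2(35.58/15.11) = 1.236  (CG10723)
log2(314.1/32.35) = 3.279  (CG29689)
log2(3.636/0.382) = 3.251  (CG15855)
log2(4.990/65.63) = -3.717  (CG25721)
log2(1.616/0.498) = 1.698  (CG15718)
CG25721 is most strongly downregulated.

-3.717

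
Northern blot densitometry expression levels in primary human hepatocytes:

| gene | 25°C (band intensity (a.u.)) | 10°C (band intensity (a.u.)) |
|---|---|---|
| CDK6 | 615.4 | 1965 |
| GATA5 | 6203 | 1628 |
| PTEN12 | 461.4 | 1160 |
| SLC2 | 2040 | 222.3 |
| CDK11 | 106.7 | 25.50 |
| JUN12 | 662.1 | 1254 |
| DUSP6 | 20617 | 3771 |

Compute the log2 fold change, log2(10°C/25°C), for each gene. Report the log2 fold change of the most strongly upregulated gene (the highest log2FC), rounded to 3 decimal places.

log2(1965/615.4) = 1.675  (CDK6)
log2(1628/6203) = -1.930  (GATA5)
log2(1160/461.4) = 1.330  (PTEN12)
log2(222.3/2040) = -3.198  (SLC2)
log2(25.50/106.7) = -2.065  (CDK11)
log2(1254/662.1) = 0.921  (JUN12)
log2(3771/20617) = -2.451  (DUSP6)
CDK6 is most strongly upregulated.

1.675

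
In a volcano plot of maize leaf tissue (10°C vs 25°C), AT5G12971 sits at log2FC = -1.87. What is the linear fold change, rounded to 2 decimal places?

Fold change = 2^(-1.87) = 0.274
That is, AT5G12971 drops to 27.4% of the 25°C level.

0.27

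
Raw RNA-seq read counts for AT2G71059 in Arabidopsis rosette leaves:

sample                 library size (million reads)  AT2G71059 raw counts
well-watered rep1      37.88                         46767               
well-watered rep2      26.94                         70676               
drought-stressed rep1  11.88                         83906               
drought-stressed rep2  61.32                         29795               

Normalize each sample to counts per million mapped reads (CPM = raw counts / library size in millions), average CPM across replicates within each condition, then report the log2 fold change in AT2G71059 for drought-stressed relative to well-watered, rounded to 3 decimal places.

CPM(well-watered rep1) = 46767 / 37.88 = 1234.6093
CPM(well-watered rep2) = 70676 / 26.94 = 2623.4595
CPM(drought-stressed rep1) = 83906 / 11.88 = 7062.7946
CPM(drought-stressed rep2) = 29795 / 61.32 = 485.8937
mean CPM(well-watered) = 1929.0344; mean CPM(drought-stressed) = 3774.3441
Fold change = 3774.3441 / 1929.0344 = 1.95660
log2(1.95660) = 0.9683

0.968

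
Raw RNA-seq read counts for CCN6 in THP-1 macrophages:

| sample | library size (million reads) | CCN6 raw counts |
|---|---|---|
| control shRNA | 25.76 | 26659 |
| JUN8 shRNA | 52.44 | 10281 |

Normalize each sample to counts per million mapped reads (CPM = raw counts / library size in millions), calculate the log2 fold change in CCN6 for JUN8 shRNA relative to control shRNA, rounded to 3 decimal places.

CPM(control shRNA) = 26659 / 25.76 = 1034.8991
CPM(JUN8 shRNA) = 10281 / 52.44 = 196.0526
Fold change = 196.0526 / 1034.8991 = 0.18944
log2(0.18944) = -2.4002

-2.400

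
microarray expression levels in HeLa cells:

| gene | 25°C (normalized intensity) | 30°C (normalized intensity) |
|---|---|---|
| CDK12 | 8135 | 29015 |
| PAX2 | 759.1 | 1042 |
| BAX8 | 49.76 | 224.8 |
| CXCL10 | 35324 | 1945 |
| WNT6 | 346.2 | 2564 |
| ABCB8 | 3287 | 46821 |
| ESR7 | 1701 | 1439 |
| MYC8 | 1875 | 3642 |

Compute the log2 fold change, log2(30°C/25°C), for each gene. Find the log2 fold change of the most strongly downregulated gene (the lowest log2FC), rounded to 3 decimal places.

log2(29015/8135) = 1.835  (CDK12)
log2(1042/759.1) = 0.457  (PAX2)
log2(224.8/49.76) = 2.176  (BAX8)
log2(1945/35324) = -4.183  (CXCL10)
log2(2564/346.2) = 2.889  (WNT6)
log2(46821/3287) = 3.832  (ABCB8)
log2(1439/1701) = -0.241  (ESR7)
log2(3642/1875) = 0.958  (MYC8)
CXCL10 is most strongly downregulated.

-4.183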